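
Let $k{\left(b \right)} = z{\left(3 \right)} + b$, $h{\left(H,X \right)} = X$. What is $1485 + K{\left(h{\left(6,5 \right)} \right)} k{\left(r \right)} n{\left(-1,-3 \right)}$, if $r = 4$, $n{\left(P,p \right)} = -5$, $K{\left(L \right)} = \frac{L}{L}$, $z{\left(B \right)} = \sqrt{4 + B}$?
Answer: $1465 - 5 \sqrt{7} \approx 1451.8$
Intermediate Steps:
$K{\left(L \right)} = 1$
$k{\left(b \right)} = b + \sqrt{7}$ ($k{\left(b \right)} = \sqrt{4 + 3} + b = \sqrt{7} + b = b + \sqrt{7}$)
$1485 + K{\left(h{\left(6,5 \right)} \right)} k{\left(r \right)} n{\left(-1,-3 \right)} = 1485 + 1 \left(4 + \sqrt{7}\right) \left(-5\right) = 1485 + \left(4 + \sqrt{7}\right) \left(-5\right) = 1485 - \left(20 + 5 \sqrt{7}\right) = 1465 - 5 \sqrt{7}$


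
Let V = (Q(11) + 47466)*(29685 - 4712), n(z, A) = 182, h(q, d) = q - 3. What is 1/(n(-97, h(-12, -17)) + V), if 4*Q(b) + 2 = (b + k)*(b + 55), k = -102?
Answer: 1/1147859154 ≈ 8.7119e-10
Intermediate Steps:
h(q, d) = -3 + q
Q(b) = -1/2 + (-102 + b)*(55 + b)/4 (Q(b) = -1/2 + ((b - 102)*(b + 55))/4 = -1/2 + ((-102 + b)*(55 + b))/4 = -1/2 + (-102 + b)*(55 + b)/4)
V = 1147858972 (V = ((-1403 - 47/4*11 + (1/4)*11**2) + 47466)*(29685 - 4712) = ((-1403 - 517/4 + (1/4)*121) + 47466)*24973 = ((-1403 - 517/4 + 121/4) + 47466)*24973 = (-1502 + 47466)*24973 = 45964*24973 = 1147858972)
1/(n(-97, h(-12, -17)) + V) = 1/(182 + 1147858972) = 1/1147859154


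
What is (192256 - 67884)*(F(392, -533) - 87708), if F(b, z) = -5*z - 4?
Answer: -10577465484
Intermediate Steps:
F(b, z) = -4 - 5*z
(192256 - 67884)*(F(392, -533) - 87708) = (192256 - 67884)*((-4 - 5*(-533)) - 87708) = 124372*((-4 + 2665) - 87708) = 124372*(2661 - 87708) = 124372*(-85047) = -10577465484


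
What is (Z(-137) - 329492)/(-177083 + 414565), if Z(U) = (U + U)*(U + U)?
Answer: -127208/118741 ≈ -1.0713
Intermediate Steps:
Z(U) = 4*U² (Z(U) = (2*U)*(2*U) = 4*U²)
(Z(-137) - 329492)/(-177083 + 414565) = (4*(-137)² - 329492)/(-177083 + 414565) = (4*18769 - 329492)/237482 = (75076 - 329492)*(1/237482) = -254416*1/237482 = -127208/118741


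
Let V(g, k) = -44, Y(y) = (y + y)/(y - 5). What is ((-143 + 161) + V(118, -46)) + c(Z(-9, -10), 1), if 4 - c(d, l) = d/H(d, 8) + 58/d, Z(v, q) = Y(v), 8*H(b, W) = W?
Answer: -4309/63 ≈ -68.397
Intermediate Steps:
Y(y) = 2*y/(-5 + y) (Y(y) = (2*y)/(-5 + y) = 2*y/(-5 + y))
H(b, W) = W/8
Z(v, q) = 2*v/(-5 + v)
c(d, l) = 4 - d - 58/d (c(d, l) = 4 - (d/(((1/8)*8)) + 58/d) = 4 - (d/1 + 58/d) = 4 - (d*1 + 58/d) = 4 - (d + 58/d) = 4 + (-d - 58/d) = 4 - d - 58/d)
((-143 + 161) + V(118, -46)) + c(Z(-9, -10), 1) = ((-143 + 161) - 44) + (4 - 2*(-9)/(-5 - 9) - 58/(2*(-9)/(-5 - 9))) = (18 - 44) + (4 - 2*(-9)/(-14) - 58/(2*(-9)/(-14))) = -26 + (4 - 2*(-9)*(-1)/14 - 58/(2*(-9)*(-1/14))) = -26 + (4 - 1*9/7 - 58/9/7) = -26 + (4 - 9/7 - 58*7/9) = -26 + (4 - 9/7 - 406/9) = -26 - 2671/63 = -4309/63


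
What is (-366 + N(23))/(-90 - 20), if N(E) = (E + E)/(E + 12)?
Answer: 6382/1925 ≈ 3.3153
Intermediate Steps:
N(E) = 2*E/(12 + E) (N(E) = (2*E)/(12 + E) = 2*E/(12 + E))
(-366 + N(23))/(-90 - 20) = (-366 + 2*23/(12 + 23))/(-90 - 20) = (-366 + 2*23/35)/(-110) = (-366 + 2*23*(1/35))*(-1/110) = (-366 + 46/35)*(-1/110) = -12764/35*(-1/110) = 6382/1925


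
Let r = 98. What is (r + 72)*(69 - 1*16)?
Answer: 9010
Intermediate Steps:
(r + 72)*(69 - 1*16) = (98 + 72)*(69 - 1*16) = 170*(69 - 16) = 170*53 = 9010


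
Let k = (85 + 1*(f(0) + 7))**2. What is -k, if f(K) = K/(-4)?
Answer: -8464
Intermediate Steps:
f(K) = -K/4 (f(K) = K*(-1/4) = -K/4)
k = 8464 (k = (85 + 1*(-1/4*0 + 7))**2 = (85 + 1*(0 + 7))**2 = (85 + 1*7)**2 = (85 + 7)**2 = 92**2 = 8464)
-k = -1*8464 = -8464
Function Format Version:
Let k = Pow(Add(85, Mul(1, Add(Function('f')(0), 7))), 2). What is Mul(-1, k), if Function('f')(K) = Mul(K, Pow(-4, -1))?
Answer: -8464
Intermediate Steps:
Function('f')(K) = Mul(Rational(-1, 4), K) (Function('f')(K) = Mul(K, Rational(-1, 4)) = Mul(Rational(-1, 4), K))
k = 8464 (k = Pow(Add(85, Mul(1, Add(Mul(Rational(-1, 4), 0), 7))), 2) = Pow(Add(85, Mul(1, Add(0, 7))), 2) = Pow(Add(85, Mul(1, 7)), 2) = Pow(Add(85, 7), 2) = Pow(92, 2) = 8464)
Mul(-1, k) = Mul(-1, 8464) = -8464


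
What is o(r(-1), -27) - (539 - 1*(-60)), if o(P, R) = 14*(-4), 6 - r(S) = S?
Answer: -655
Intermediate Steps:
r(S) = 6 - S
o(P, R) = -56
o(r(-1), -27) - (539 - 1*(-60)) = -56 - (539 - 1*(-60)) = -56 - (539 + 60) = -56 - 1*599 = -56 - 599 = -655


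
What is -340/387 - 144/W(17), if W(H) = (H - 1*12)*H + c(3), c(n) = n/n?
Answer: -988/387 ≈ -2.5530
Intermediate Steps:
c(n) = 1
W(H) = 1 + H*(-12 + H) (W(H) = (H - 1*12)*H + 1 = (H - 12)*H + 1 = (-12 + H)*H + 1 = H*(-12 + H) + 1 = 1 + H*(-12 + H))
-340/387 - 144/W(17) = -340/387 - 144/(1 + 17² - 12*17) = -340*1/387 - 144/(1 + 289 - 204) = -340/387 - 144/86 = -340/387 - 144*1/86 = -340/387 - 72/43 = -988/387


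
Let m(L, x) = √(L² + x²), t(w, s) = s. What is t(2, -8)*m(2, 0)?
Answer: -16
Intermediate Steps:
t(2, -8)*m(2, 0) = -8*√(2² + 0²) = -8*√(4 + 0) = -8*√4 = -8*2 = -16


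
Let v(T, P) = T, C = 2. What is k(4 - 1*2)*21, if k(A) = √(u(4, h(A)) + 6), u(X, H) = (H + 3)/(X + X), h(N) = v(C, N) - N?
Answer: 21*√102/4 ≈ 53.022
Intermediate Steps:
h(N) = 2 - N
u(X, H) = (3 + H)/(2*X) (u(X, H) = (3 + H)/((2*X)) = (3 + H)*(1/(2*X)) = (3 + H)/(2*X))
k(A) = √(53/8 - A/8) (k(A) = √((½)*(3 + (2 - A))/4 + 6) = √((½)*(¼)*(5 - A) + 6) = √((5/8 - A/8) + 6) = √(53/8 - A/8))
k(4 - 1*2)*21 = (√(106 - 2*(4 - 1*2))/4)*21 = (√(106 - 2*(4 - 2))/4)*21 = (√(106 - 2*2)/4)*21 = (√(106 - 4)/4)*21 = (√102/4)*21 = 21*√102/4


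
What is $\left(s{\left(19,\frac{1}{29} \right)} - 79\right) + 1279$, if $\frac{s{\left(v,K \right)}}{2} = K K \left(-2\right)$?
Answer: $\frac{1009196}{841} \approx 1200.0$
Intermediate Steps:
$s{\left(v,K \right)} = - 4 K^{2}$ ($s{\left(v,K \right)} = 2 K K \left(-2\right) = 2 K^{2} \left(-2\right) = 2 \left(- 2 K^{2}\right) = - 4 K^{2}$)
$\left(s{\left(19,\frac{1}{29} \right)} - 79\right) + 1279 = \left(- 4 \left(\frac{1}{29}\right)^{2} - 79\right) + 1279 = \left(- \frac{4}{841} - 79\right) + 1279 = - \frac{66443}{841} + 1279 = \frac{1009196}{841}$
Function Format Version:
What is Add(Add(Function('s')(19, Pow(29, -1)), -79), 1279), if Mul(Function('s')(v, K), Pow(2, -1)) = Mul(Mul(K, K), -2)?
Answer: Rational(1009196, 841) ≈ 1200.0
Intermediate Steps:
Function('s')(v, K) = Mul(-4, Pow(K, 2)) (Function('s')(v, K) = Mul(2, Mul(Mul(K, K), -2)) = Mul(2, Mul(Pow(K, 2), -2)) = Mul(2, Mul(-2, Pow(K, 2))) = Mul(-4, Pow(K, 2)))
Add(Add(Function('s')(19, Pow(29, -1)), -79), 1279) = Add(Add(Mul(-4, Pow(Pow(29, -1), 2)), -79), 1279) = Add(Add(Mul(-4, Pow(Rational(1, 29), 2)), -79), 1279) = Add(Add(Mul(-4, Rational(1, 841)), -79), 1279) = Add(Add(Rational(-4, 841), -79), 1279) = Add(Rational(-66443, 841), 1279) = Rational(1009196, 841)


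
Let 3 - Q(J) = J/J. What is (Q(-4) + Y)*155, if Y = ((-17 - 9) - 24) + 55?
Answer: 1085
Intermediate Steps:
Q(J) = 2 (Q(J) = 3 - J/J = 3 - 1*1 = 3 - 1 = 2)
Y = 5 (Y = (-26 - 24) + 55 = -50 + 55 = 5)
(Q(-4) + Y)*155 = (2 + 5)*155 = 7*155 = 1085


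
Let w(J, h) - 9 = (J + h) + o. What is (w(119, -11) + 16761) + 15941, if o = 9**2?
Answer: 32900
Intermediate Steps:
o = 81
w(J, h) = 90 + J + h (w(J, h) = 9 + ((J + h) + 81) = 9 + (81 + J + h) = 90 + J + h)
(w(119, -11) + 16761) + 15941 = ((90 + 119 - 11) + 16761) + 15941 = (198 + 16761) + 15941 = 16959 + 15941 = 32900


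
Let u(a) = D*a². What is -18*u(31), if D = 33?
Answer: -570834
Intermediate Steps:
u(a) = 33*a²
-18*u(31) = -594*31² = -594*961 = -18*31713 = -570834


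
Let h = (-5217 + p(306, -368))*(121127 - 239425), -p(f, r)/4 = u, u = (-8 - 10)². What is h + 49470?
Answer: 770524344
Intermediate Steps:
u = 324 (u = (-18)² = 324)
p(f, r) = -1296 (p(f, r) = -4*324 = -1296)
h = 770474874 (h = (-5217 - 1296)*(121127 - 239425) = -6513*(-118298) = 770474874)
h + 49470 = 770474874 + 49470 = 770524344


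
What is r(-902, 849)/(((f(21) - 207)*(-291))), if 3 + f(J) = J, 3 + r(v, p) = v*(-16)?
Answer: 14429/54999 ≈ 0.26235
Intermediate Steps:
r(v, p) = -3 - 16*v (r(v, p) = -3 + v*(-16) = -3 - 16*v)
f(J) = -3 + J
r(-902, 849)/(((f(21) - 207)*(-291))) = (-3 - 16*(-902))/((((-3 + 21) - 207)*(-291))) = (-3 + 14432)/(((18 - 207)*(-291))) = 14429/((-189*(-291))) = 14429/54999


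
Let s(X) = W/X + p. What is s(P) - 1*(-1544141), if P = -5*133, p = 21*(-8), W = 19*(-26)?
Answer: 54039081/35 ≈ 1.5440e+6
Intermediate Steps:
W = -494
p = -168
P = -665
s(X) = -168 - 494/X (s(X) = -494/X - 168 = -168 - 494/X)
s(P) - 1*(-1544141) = (-168 - 494/(-665)) - 1*(-1544141) = (-168 - 494*(-1/665)) + 1544141 = (-168 + 26/35) + 1544141 = -5854/35 + 1544141 = 54039081/35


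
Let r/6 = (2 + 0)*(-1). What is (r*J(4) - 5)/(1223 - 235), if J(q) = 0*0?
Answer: -5/988 ≈ -0.0050607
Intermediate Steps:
r = -12 (r = 6*((2 + 0)*(-1)) = 6*(2*(-1)) = 6*(-2) = -12)
J(q) = 0
(r*J(4) - 5)/(1223 - 235) = (-12*0 - 5)/(1223 - 235) = (0 - 5)/988 = -5*1/988 = -5/988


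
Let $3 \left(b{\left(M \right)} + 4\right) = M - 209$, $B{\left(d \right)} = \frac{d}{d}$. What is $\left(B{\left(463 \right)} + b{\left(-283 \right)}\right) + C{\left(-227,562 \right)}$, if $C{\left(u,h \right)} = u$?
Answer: $-394$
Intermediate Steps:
$B{\left(d \right)} = 1$
$b{\left(M \right)} = - \frac{221}{3} + \frac{M}{3}$ ($b{\left(M \right)} = -4 + \frac{M - 209}{3} = -4 + \frac{-209 + M}{3} = -4 + \left(- \frac{209}{3} + \frac{M}{3}\right) = - \frac{221}{3} + \frac{M}{3}$)
$\left(B{\left(463 \right)} + b{\left(-283 \right)}\right) + C{\left(-227,562 \right)} = \left(1 + \left(- \frac{221}{3} + \frac{1}{3} \left(-283\right)\right)\right) - 227 = \left(1 - 168\right) - 227 = -167 - 227 = -394$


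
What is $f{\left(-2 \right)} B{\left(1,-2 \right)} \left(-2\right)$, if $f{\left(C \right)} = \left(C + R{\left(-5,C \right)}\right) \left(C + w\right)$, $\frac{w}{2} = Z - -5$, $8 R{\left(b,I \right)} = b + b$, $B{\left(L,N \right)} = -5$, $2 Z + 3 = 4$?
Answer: $- \frac{585}{2} \approx -292.5$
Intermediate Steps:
$Z = \frac{1}{2}$ ($Z = - \frac{3}{2} + \frac{1}{2} \cdot 4 = - \frac{3}{2} + 2 = \frac{1}{2} \approx 0.5$)
$R{\left(b,I \right)} = \frac{b}{4}$ ($R{\left(b,I \right)} = \frac{b + b}{8} = \frac{2 b}{8} = \frac{b}{4}$)
$w = 11$ ($w = 2 \left(\frac{1}{2} - -5\right) = 2 \left(\frac{1}{2} + 5\right) = 2 \cdot \frac{11}{2} = 11$)
$f{\left(C \right)} = \left(11 + C\right) \left(- \frac{5}{4} + C\right)$ ($f{\left(C \right)} = \left(C + \frac{1}{4} \left(-5\right)\right) \left(C + 11\right) = \left(C - \frac{5}{4}\right) \left(11 + C\right) = \left(- \frac{5}{4} + C\right) \left(11 + C\right) = \left(11 + C\right) \left(- \frac{5}{4} + C\right)$)
$f{\left(-2 \right)} B{\left(1,-2 \right)} \left(-2\right) = \left(- \frac{55}{4} + \left(-2\right)^{2} + \frac{39}{4} \left(-2\right)\right) \left(-5\right) \left(-2\right) = \left(- \frac{55}{4} + 4 - \frac{39}{2}\right) \left(-5\right) \left(-2\right) = \left(- \frac{117}{4}\right) \left(-5\right) \left(-2\right) = \frac{585}{4} \left(-2\right) = - \frac{585}{2}$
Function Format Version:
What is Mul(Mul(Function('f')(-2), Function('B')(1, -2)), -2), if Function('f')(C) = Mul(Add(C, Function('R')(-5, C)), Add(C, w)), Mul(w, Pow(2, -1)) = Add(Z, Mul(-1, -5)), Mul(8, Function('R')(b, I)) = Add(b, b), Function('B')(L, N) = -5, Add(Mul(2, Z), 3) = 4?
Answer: Rational(-585, 2) ≈ -292.50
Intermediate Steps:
Z = Rational(1, 2) (Z = Add(Rational(-3, 2), Mul(Rational(1, 2), 4)) = Add(Rational(-3, 2), 2) = Rational(1, 2) ≈ 0.50000)
Function('R')(b, I) = Mul(Rational(1, 4), b) (Function('R')(b, I) = Mul(Rational(1, 8), Add(b, b)) = Mul(Rational(1, 8), Mul(2, b)) = Mul(Rational(1, 4), b))
w = 11 (w = Mul(2, Add(Rational(1, 2), Mul(-1, -5))) = Mul(2, Add(Rational(1, 2), 5)) = Mul(2, Rational(11, 2)) = 11)
Function('f')(C) = Mul(Add(11, C), Add(Rational(-5, 4), C)) (Function('f')(C) = Mul(Add(C, Mul(Rational(1, 4), -5)), Add(C, 11)) = Mul(Add(C, Rational(-5, 4)), Add(11, C)) = Mul(Add(Rational(-5, 4), C), Add(11, C)) = Mul(Add(11, C), Add(Rational(-5, 4), C)))
Mul(Mul(Function('f')(-2), Function('B')(1, -2)), -2) = Mul(Mul(Add(Rational(-55, 4), Pow(-2, 2), Mul(Rational(39, 4), -2)), -5), -2) = Mul(Mul(Add(Rational(-55, 4), 4, Rational(-39, 2)), -5), -2) = Mul(Mul(Rational(-117, 4), -5), -2) = Mul(Rational(585, 4), -2) = Rational(-585, 2)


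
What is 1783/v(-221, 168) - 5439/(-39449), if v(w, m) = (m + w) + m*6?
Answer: 75531812/37673795 ≈ 2.0049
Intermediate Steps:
v(w, m) = w + 7*m (v(w, m) = (m + w) + 6*m = w + 7*m)
1783/v(-221, 168) - 5439/(-39449) = 1783/(-221 + 7*168) - 5439/(-39449) = 1783/(-221 + 1176) - 5439*(-1/39449) = 1783/955 + 5439/39449 = 75531812/37673795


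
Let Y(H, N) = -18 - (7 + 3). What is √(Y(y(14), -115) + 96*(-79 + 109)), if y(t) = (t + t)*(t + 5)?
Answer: 2*√713 ≈ 53.404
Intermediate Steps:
y(t) = 2*t*(5 + t) (y(t) = (2*t)*(5 + t) = 2*t*(5 + t))
Y(H, N) = -28 (Y(H, N) = -18 - 1*10 = -18 - 10 = -28)
√(Y(y(14), -115) + 96*(-79 + 109)) = √(-28 + 96*(-79 + 109)) = √(-28 + 96*30) = √(-28 + 2880) = √2852 = 2*√713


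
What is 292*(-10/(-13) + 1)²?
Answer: 154468/169 ≈ 914.01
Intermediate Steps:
292*(-10/(-13) + 1)² = 292*(-10*(-1/13) + 1)² = 292*(10/13 + 1)² = 292*(23/13)² = 292*(529/169) = 154468/169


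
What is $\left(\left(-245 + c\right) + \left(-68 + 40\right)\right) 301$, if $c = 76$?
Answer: $-59297$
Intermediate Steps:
$\left(\left(-245 + c\right) + \left(-68 + 40\right)\right) 301 = \left(\left(-245 + 76\right) + \left(-68 + 40\right)\right) 301 = \left(-169 - 28\right) 301 = \left(-197\right) 301 = -59297$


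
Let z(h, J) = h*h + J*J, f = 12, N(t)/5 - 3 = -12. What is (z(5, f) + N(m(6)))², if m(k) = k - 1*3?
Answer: 15376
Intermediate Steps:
m(k) = -3 + k (m(k) = k - 3 = -3 + k)
N(t) = -45 (N(t) = 15 + 5*(-12) = 15 - 60 = -45)
z(h, J) = J² + h² (z(h, J) = h² + J² = J² + h²)
(z(5, f) + N(m(6)))² = ((12² + 5²) - 45)² = ((144 + 25) - 45)² = (169 - 45)² = 124² = 15376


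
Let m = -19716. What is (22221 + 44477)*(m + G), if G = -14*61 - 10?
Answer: -1372644840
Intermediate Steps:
G = -864 (G = -854 - 10 = -864)
(22221 + 44477)*(m + G) = (22221 + 44477)*(-19716 - 864) = 66698*(-20580) = -1372644840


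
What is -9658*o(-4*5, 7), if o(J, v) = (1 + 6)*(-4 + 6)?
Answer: -135212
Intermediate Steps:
o(J, v) = 14 (o(J, v) = 7*2 = 14)
-9658*o(-4*5, 7) = -9658*14 = -135212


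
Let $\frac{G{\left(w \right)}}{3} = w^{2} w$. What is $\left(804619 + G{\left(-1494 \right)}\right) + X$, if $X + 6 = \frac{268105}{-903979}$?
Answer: $- \frac{9042665321528586}{903979} \approx -1.0003 \cdot 10^{10}$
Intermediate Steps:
$G{\left(w \right)} = 3 w^{3}$ ($G{\left(w \right)} = 3 w^{2} w = 3 w^{3}$)
$X = - \frac{5691979}{903979}$ ($X = -6 + \frac{268105}{-903979} = -6 + 268105 \left(- \frac{1}{903979}\right) = -6 - \frac{268105}{903979} = - \frac{5691979}{903979} \approx -6.2966$)
$\left(804619 + G{\left(-1494 \right)}\right) + X = \left(804619 + 3 \left(-1494\right)^{3}\right) - \frac{5691979}{903979} = \left(804619 + 3 \left(-3334661784\right)\right) - \frac{5691979}{903979} = \left(804619 - 10003985352\right) - \frac{5691979}{903979} = -10003180733 - \frac{5691979}{903979} = - \frac{9042665321528586}{903979}$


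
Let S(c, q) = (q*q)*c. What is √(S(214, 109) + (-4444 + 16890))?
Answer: 2*√638745 ≈ 1598.4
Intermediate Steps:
S(c, q) = c*q² (S(c, q) = q²*c = c*q²)
√(S(214, 109) + (-4444 + 16890)) = √(214*109² + (-4444 + 16890)) = √(214*11881 + 12446) = √(2542534 + 12446) = √2554980 = 2*√638745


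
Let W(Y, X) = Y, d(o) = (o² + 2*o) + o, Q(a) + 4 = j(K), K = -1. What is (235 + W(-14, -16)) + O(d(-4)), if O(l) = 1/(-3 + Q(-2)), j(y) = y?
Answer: 1767/8 ≈ 220.88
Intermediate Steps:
Q(a) = -5 (Q(a) = -4 - 1 = -5)
d(o) = o² + 3*o
O(l) = -⅛ (O(l) = 1/(-3 - 5) = 1/(-8) = -⅛)
(235 + W(-14, -16)) + O(d(-4)) = (235 - 14) - ⅛ = 221 - ⅛ = 1767/8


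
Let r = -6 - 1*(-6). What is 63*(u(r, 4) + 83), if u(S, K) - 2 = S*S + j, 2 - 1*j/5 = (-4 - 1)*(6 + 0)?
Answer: 15435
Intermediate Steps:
r = 0 (r = -6 + 6 = 0)
j = 160 (j = 10 - 5*(-4 - 1)*(6 + 0) = 10 - (-25)*6 = 10 - 5*(-30) = 10 + 150 = 160)
u(S, K) = 162 + S**2 (u(S, K) = 2 + (S*S + 160) = 2 + (S**2 + 160) = 2 + (160 + S**2) = 162 + S**2)
63*(u(r, 4) + 83) = 63*((162 + 0**2) + 83) = 63*((162 + 0) + 83) = 63*(162 + 83) = 63*245 = 15435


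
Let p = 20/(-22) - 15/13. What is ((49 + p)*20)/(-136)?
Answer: -16780/2431 ≈ -6.9025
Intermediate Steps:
p = -295/143 (p = 20*(-1/22) - 15*1/13 = -10/11 - 15/13 = -295/143 ≈ -2.0629)
((49 + p)*20)/(-136) = ((49 - 295/143)*20)/(-136) = ((6712/143)*20)*(-1/136) = (134240/143)*(-1/136) = -16780/2431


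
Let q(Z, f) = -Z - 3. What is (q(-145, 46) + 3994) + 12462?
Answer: 16598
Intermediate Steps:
q(Z, f) = -3 - Z
(q(-145, 46) + 3994) + 12462 = ((-3 - 1*(-145)) + 3994) + 12462 = ((-3 + 145) + 3994) + 12462 = (142 + 3994) + 12462 = 4136 + 12462 = 16598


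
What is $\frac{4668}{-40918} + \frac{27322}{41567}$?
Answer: $\frac{461963420}{850419253} \approx 0.54322$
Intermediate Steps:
$\frac{4668}{-40918} + \frac{27322}{41567} = 4668 \left(- \frac{1}{40918}\right) + 27322 \cdot \frac{1}{41567} = - \frac{2334}{20459} + \frac{27322}{41567} = \frac{461963420}{850419253}$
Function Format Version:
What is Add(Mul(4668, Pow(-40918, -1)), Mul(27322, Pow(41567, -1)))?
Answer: Rational(461963420, 850419253) ≈ 0.54322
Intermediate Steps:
Add(Mul(4668, Pow(-40918, -1)), Mul(27322, Pow(41567, -1))) = Add(Mul(4668, Rational(-1, 40918)), Mul(27322, Rational(1, 41567))) = Add(Rational(-2334, 20459), Rational(27322, 41567)) = Rational(461963420, 850419253)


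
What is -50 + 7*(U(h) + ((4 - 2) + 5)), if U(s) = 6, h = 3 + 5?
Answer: 41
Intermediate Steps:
h = 8
-50 + 7*(U(h) + ((4 - 2) + 5)) = -50 + 7*(6 + ((4 - 2) + 5)) = -50 + 7*(6 + (2 + 5)) = -50 + 7*(6 + 7) = -50 + 7*13 = -50 + 91 = 41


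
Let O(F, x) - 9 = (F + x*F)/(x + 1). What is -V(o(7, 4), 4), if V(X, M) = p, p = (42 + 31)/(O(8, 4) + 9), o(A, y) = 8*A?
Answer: -73/26 ≈ -2.8077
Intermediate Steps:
O(F, x) = 9 + (F + F*x)/(1 + x) (O(F, x) = 9 + (F + x*F)/(x + 1) = 9 + (F + F*x)/(1 + x))
p = 73/26 (p = (42 + 31)/((9 + 8) + 9) = 73/(17 + 9) = 73/26 ≈ 2.8077)
V(X, M) = 73/26
-V(o(7, 4), 4) = -1*73/26 = -73/26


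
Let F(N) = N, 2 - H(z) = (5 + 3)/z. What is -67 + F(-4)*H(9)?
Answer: -643/9 ≈ -71.444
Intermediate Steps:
H(z) = 2 - 8/z (H(z) = 2 - (5 + 3)/z = 2 - 8/z)
-67 + F(-4)*H(9) = -67 - 4*(2 - 8/9) = -67 - 4*10/9 = -67 - 40/9 = -643/9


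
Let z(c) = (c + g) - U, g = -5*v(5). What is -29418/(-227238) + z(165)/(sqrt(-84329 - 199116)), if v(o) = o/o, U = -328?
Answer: 4903/37873 - 488*I*sqrt(283445)/283445 ≈ 0.12946 - 0.91661*I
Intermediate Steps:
v(o) = 1
g = -5 (g = -5*1 = -5)
z(c) = 323 + c (z(c) = (c - 5) - 1*(-328) = (-5 + c) + 328 = 323 + c)
-29418/(-227238) + z(165)/(sqrt(-84329 - 199116)) = -29418/(-227238) + (323 + 165)/(sqrt(-84329 - 199116)) = -29418*(-1/227238) + 488/(sqrt(-283445)) = 4903/37873 + 488/((I*sqrt(283445))) = 4903/37873 + 488*(-I*sqrt(283445)/283445) = 4903/37873 - 488*I*sqrt(283445)/283445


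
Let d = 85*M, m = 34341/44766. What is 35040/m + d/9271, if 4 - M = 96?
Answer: 4847409328940/106125137 ≈ 45676.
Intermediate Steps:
M = -92 (M = 4 - 1*96 = 4 - 96 = -92)
m = 11447/14922 (m = 34341*(1/44766) = 11447/14922 ≈ 0.76712)
d = -7820 (d = 85*(-92) = -7820)
35040/m + d/9271 = 35040/(11447/14922) - 7820/9271 = 35040*(14922/11447) - 7820*1/9271 = 522866880/11447 - 7820/9271 = 4847409328940/106125137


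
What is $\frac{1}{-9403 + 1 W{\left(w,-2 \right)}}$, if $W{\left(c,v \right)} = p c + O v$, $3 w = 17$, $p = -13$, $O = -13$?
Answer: $- \frac{3}{28352} \approx -0.00010581$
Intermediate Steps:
$w = \frac{17}{3}$ ($w = \frac{1}{3} \cdot 17 = \frac{17}{3} \approx 5.6667$)
$W{\left(c,v \right)} = - 13 c - 13 v$
$\frac{1}{-9403 + 1 W{\left(w,-2 \right)}} = \frac{1}{-9403 + 1 \left(\left(-13\right) \frac{17}{3} - -26\right)} = \frac{1}{-9403 + 1 \left(- \frac{221}{3} + 26\right)} = \frac{1}{-9403 + 1 \left(- \frac{143}{3}\right)} = \frac{1}{-9403 - \frac{143}{3}} = \frac{1}{- \frac{28352}{3}} = - \frac{3}{28352}$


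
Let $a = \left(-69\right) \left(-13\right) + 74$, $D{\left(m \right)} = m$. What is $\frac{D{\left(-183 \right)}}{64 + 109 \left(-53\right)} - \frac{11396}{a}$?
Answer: $- \frac{64927655}{5547323} \approx -11.704$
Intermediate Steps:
$a = 971$ ($a = 897 + 74 = 971$)
$\frac{D{\left(-183 \right)}}{64 + 109 \left(-53\right)} - \frac{11396}{a} = - \frac{183}{64 + 109 \left(-53\right)} - \frac{11396}{971} = - \frac{183}{64 - 5777} - \frac{11396}{971} = - \frac{183}{-5713} - \frac{11396}{971} = \left(-183\right) \left(- \frac{1}{5713}\right) - \frac{11396}{971} = \frac{183}{5713} - \frac{11396}{971} = - \frac{64927655}{5547323}$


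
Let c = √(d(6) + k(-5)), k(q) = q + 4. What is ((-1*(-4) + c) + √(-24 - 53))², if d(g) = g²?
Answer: (4 + √35 + I*√77)² ≈ 21.329 + 174.03*I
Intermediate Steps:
k(q) = 4 + q
c = √35 (c = √(6² + (4 - 5)) = √(36 - 1) = √35 ≈ 5.9161)
((-1*(-4) + c) + √(-24 - 53))² = ((-1*(-4) + √35) + √(-24 - 53))² = ((4 + √35) + √(-77))² = ((4 + √35) + I*√77)² = (4 + √35 + I*√77)²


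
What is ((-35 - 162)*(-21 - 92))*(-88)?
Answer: -1958968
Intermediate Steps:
((-35 - 162)*(-21 - 92))*(-88) = -197*(-113)*(-88) = 22261*(-88) = -1958968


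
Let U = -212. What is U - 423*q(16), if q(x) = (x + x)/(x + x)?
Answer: -635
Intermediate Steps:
q(x) = 1 (q(x) = (2*x)/((2*x)) = (2*x)*(1/(2*x)) = 1)
U - 423*q(16) = -212 - 423*1 = -212 - 423 = -635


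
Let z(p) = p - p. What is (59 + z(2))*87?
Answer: 5133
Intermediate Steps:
z(p) = 0
(59 + z(2))*87 = (59 + 0)*87 = 59*87 = 5133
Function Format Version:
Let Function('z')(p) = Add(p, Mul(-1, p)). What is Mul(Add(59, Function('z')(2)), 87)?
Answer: 5133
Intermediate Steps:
Function('z')(p) = 0
Mul(Add(59, Function('z')(2)), 87) = Mul(Add(59, 0), 87) = Mul(59, 87) = 5133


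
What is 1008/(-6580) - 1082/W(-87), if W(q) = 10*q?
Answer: 4459/4089 ≈ 1.0905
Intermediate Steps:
1008/(-6580) - 1082/W(-87) = 1008/(-6580) - 1082/(10*(-87)) = 1008*(-1/6580) - 1082/(-870) = -36/235 - 1082*(-1/870) = -36/235 + 541/435 = 4459/4089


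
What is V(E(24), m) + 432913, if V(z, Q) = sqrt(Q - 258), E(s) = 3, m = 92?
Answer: 432913 + I*sqrt(166) ≈ 4.3291e+5 + 12.884*I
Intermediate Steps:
V(z, Q) = sqrt(-258 + Q)
V(E(24), m) + 432913 = sqrt(-258 + 92) + 432913 = sqrt(-166) + 432913 = I*sqrt(166) + 432913 = 432913 + I*sqrt(166)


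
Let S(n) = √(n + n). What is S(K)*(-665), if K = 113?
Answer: -665*√226 ≈ -9997.1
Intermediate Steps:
S(n) = √2*√n (S(n) = √(2*n) = √2*√n)
S(K)*(-665) = (√2*√113)*(-665) = √226*(-665) = -665*√226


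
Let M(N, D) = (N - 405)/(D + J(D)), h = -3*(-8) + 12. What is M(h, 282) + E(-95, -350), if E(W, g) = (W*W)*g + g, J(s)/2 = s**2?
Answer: -167779801123/53110 ≈ -3.1591e+6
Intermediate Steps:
J(s) = 2*s**2
E(W, g) = g + g*W**2 (E(W, g) = W**2*g + g = g*W**2 + g = g + g*W**2)
h = 36 (h = 24 + 12 = 36)
M(N, D) = (-405 + N)/(D + 2*D**2) (M(N, D) = (N - 405)/(D + 2*D**2) = (-405 + N)/(D + 2*D**2))
M(h, 282) + E(-95, -350) = (-405 + 36)/(282*(1 + 2*282)) - 350*(1 + (-95)**2) = (1/282)*(-369)/(1 + 564) - 350*(1 + 9025) = (1/282)*(-369)/565 - 350*9026 = (1/282)*(1/565)*(-369) - 3159100 = -123/53110 - 3159100 = -167779801123/53110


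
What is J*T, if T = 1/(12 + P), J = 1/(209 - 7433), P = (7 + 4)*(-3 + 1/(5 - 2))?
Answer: 1/125216 ≈ 7.9862e-6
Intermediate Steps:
P = -88/3 (P = 11*(-3 + 1/3) = 11*(-3 + ⅓) = 11*(-8/3) = -88/3 ≈ -29.333)
J = -1/7224 (J = 1/(-7224) = -1/7224 ≈ -0.00013843)
T = -3/52 (T = 1/(12 - 88/3) = 1/(-52/3) = -3/52 ≈ -0.057692)
J*T = -1/7224*(-3/52) = 1/125216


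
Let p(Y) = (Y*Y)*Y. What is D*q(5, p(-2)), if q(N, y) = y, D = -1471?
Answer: 11768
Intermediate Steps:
p(Y) = Y³ (p(Y) = Y²*Y = Y³)
D*q(5, p(-2)) = -1471*(-2)³ = -1471*(-8) = 11768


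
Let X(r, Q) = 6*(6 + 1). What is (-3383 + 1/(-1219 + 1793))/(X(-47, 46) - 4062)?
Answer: 1941841/2307480 ≈ 0.84154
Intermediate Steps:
X(r, Q) = 42 (X(r, Q) = 6*7 = 42)
(-3383 + 1/(-1219 + 1793))/(X(-47, 46) - 4062) = (-3383 + 1/(-1219 + 1793))/(42 - 4062) = (-3383 + 1/574)/(-4020) = (-3383 + 1/574)*(-1/4020) = -1941841/574*(-1/4020) = 1941841/2307480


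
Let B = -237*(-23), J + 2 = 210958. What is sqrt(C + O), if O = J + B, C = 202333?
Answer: 2*sqrt(104685) ≈ 647.10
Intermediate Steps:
J = 210956 (J = -2 + 210958 = 210956)
B = 5451
O = 216407 (O = 210956 + 5451 = 216407)
sqrt(C + O) = sqrt(202333 + 216407) = sqrt(418740) = 2*sqrt(104685)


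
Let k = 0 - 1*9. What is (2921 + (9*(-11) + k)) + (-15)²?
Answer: 3038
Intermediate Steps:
k = -9 (k = 0 - 9 = -9)
(2921 + (9*(-11) + k)) + (-15)² = (2921 + (9*(-11) - 9)) + (-15)² = (2921 + (-99 - 9)) + 225 = (2921 - 108) + 225 = 2813 + 225 = 3038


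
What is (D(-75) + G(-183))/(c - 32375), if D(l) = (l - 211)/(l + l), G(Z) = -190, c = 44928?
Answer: -14107/941475 ≈ -0.014984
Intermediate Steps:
D(l) = (-211 + l)/(2*l) (D(l) = (-211 + l)/((2*l)) = (-211 + l)*(1/(2*l)) = (-211 + l)/(2*l))
(D(-75) + G(-183))/(c - 32375) = ((½)*(-211 - 75)/(-75) - 190)/(44928 - 32375) = ((½)*(-1/75)*(-286) - 190)/12553 = (143/75 - 190)*(1/12553) = -14107/75*1/12553 = -14107/941475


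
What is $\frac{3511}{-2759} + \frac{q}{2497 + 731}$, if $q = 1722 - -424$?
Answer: $- \frac{2706347}{4453026} \approx -0.60775$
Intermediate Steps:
$q = 2146$ ($q = 1722 + 424 = 2146$)
$\frac{3511}{-2759} + \frac{q}{2497 + 731} = \frac{3511}{-2759} + \frac{2146}{2497 + 731} = 3511 \left(- \frac{1}{2759}\right) + \frac{2146}{3228} = - \frac{3511}{2759} + 2146 \cdot \frac{1}{3228} = - \frac{3511}{2759} + \frac{1073}{1614} = - \frac{2706347}{4453026}$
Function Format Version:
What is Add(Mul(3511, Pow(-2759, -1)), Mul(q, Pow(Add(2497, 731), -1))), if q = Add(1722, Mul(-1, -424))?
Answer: Rational(-2706347, 4453026) ≈ -0.60775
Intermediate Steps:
q = 2146 (q = Add(1722, 424) = 2146)
Add(Mul(3511, Pow(-2759, -1)), Mul(q, Pow(Add(2497, 731), -1))) = Add(Mul(3511, Pow(-2759, -1)), Mul(2146, Pow(Add(2497, 731), -1))) = Add(Mul(3511, Rational(-1, 2759)), Mul(2146, Pow(3228, -1))) = Add(Rational(-3511, 2759), Mul(2146, Rational(1, 3228))) = Add(Rational(-3511, 2759), Rational(1073, 1614)) = Rational(-2706347, 4453026)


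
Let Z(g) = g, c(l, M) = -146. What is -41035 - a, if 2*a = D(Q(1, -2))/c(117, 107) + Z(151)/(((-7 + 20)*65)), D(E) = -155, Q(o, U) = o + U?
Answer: -10125128921/246740 ≈ -41036.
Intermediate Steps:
Q(o, U) = U + o
a = 153021/246740 (a = (-155/(-146) + 151/(((-7 + 20)*65)))/2 = (-155*(-1/146) + 151/((13*65)))/2 = (155/146 + 151/845)/2 = (½)*(153021/123370) = 153021/246740 ≈ 0.62017)
-41035 - a = -41035 - 1*153021/246740 = -41035 - 153021/246740 = -10125128921/246740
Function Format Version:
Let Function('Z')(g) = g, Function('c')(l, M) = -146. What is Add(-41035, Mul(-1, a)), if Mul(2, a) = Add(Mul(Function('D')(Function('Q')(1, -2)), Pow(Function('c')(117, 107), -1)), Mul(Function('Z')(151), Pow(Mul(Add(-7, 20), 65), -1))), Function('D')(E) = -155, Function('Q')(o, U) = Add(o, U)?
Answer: Rational(-10125128921, 246740) ≈ -41036.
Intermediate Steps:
Function('Q')(o, U) = Add(U, o)
a = Rational(153021, 246740) (a = Mul(Rational(1, 2), Add(Mul(-155, Pow(-146, -1)), Mul(151, Pow(Mul(Add(-7, 20), 65), -1)))) = Mul(Rational(1, 2), Add(Mul(-155, Rational(-1, 146)), Mul(151, Pow(Mul(13, 65), -1)))) = Mul(Rational(1, 2), Add(Rational(155, 146), Mul(151, Pow(845, -1)))) = Mul(Rational(1, 2), Add(Rational(155, 146), Mul(151, Rational(1, 845)))) = Mul(Rational(1, 2), Add(Rational(155, 146), Rational(151, 845))) = Mul(Rational(1, 2), Rational(153021, 123370)) = Rational(153021, 246740) ≈ 0.62017)
Add(-41035, Mul(-1, a)) = Add(-41035, Mul(-1, Rational(153021, 246740))) = Add(-41035, Rational(-153021, 246740)) = Rational(-10125128921, 246740)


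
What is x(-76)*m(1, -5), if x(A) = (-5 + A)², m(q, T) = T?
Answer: -32805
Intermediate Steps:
x(-76)*m(1, -5) = (-5 - 76)²*(-5) = (-81)²*(-5) = 6561*(-5) = -32805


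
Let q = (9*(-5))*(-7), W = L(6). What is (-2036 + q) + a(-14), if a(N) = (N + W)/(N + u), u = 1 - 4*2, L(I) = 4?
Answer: -36131/21 ≈ -1720.5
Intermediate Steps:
W = 4
q = 315 (q = -45*(-7) = 315)
u = -7 (u = 1 - 8 = -7)
a(N) = (4 + N)/(-7 + N) (a(N) = (N + 4)/(N - 7) = (4 + N)/(-7 + N))
(-2036 + q) + a(-14) = (-2036 + 315) + (4 - 14)/(-7 - 14) = -1721 - 10/(-21) = -1721 - 1/21*(-10) = -1721 + 10/21 = -36131/21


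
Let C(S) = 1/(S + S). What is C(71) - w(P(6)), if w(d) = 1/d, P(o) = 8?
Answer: -67/568 ≈ -0.11796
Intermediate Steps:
C(S) = 1/(2*S)
C(71) - w(P(6)) = (1/2)/71 - 1/8 = (1/2)*(1/71) - 1*1/8 = 1/142 - 1/8 = -67/568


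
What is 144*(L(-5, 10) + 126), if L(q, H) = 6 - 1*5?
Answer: 18288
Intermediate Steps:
L(q, H) = 1 (L(q, H) = 6 - 5 = 1)
144*(L(-5, 10) + 126) = 144*(1 + 126) = 144*127 = 18288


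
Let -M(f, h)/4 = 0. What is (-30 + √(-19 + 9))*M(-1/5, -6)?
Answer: 0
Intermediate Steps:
M(f, h) = 0 (M(f, h) = -4*0 = 0)
(-30 + √(-19 + 9))*M(-1/5, -6) = (-30 + √(-19 + 9))*0 = (-30 + √(-10))*0 = (-30 + I*√10)*0 = 0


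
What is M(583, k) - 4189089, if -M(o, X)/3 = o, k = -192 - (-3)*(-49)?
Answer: -4190838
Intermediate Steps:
k = -339 (k = -192 - 1*147 = -192 - 147 = -339)
M(o, X) = -3*o
M(583, k) - 4189089 = -3*583 - 4189089 = -1749 - 4189089 = -4190838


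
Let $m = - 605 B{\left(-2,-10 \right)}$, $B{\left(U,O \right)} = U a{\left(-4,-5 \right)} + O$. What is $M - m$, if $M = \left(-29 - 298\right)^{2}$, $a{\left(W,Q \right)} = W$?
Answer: $105719$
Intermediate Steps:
$B{\left(U,O \right)} = O - 4 U$ ($B{\left(U,O \right)} = U \left(-4\right) + O = - 4 U + O = O - 4 U$)
$M = 106929$ ($M = \left(-327\right)^{2} = 106929$)
$m = 1210$ ($m = - 605 \left(-10 - -8\right) = - 605 \left(-10 + 8\right) = \left(-605\right) \left(-2\right) = 1210$)
$M - m = 106929 - 1210 = 105719$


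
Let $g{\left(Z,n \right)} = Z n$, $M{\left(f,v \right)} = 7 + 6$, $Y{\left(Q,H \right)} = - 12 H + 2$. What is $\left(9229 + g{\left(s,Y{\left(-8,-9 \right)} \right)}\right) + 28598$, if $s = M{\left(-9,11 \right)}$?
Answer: $39257$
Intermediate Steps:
$Y{\left(Q,H \right)} = 2 - 12 H$
$M{\left(f,v \right)} = 13$
$s = 13$
$\left(9229 + g{\left(s,Y{\left(-8,-9 \right)} \right)}\right) + 28598 = \left(9229 + 13 \left(2 - -108\right)\right) + 28598 = \left(9229 + 13 \left(2 + 108\right)\right) + 28598 = \left(9229 + 13 \cdot 110\right) + 28598 = \left(9229 + 1430\right) + 28598 = 10659 + 28598 = 39257$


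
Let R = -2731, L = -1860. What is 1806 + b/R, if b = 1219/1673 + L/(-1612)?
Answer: 107270072372/59396519 ≈ 1806.0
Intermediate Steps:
b = 40942/21749 (b = 1219/1673 - 1860/(-1612) = 1219*(1/1673) - 1860*(-1/1612) = 1219/1673 + 15/13 = 40942/21749 ≈ 1.8825)
1806 + b/R = 1806 + (40942/21749)/(-2731) = 1806 + (40942/21749)*(-1/2731) = 1806 - 40942/59396519 = 107270072372/59396519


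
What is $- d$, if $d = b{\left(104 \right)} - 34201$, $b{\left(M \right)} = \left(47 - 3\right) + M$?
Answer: $34053$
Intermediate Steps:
$b{\left(M \right)} = 44 + M$
$d = -34053$ ($d = \left(44 + 104\right) - 34201 = 148 - 34201 = -34053$)
$- d = \left(-1\right) \left(-34053\right) = 34053$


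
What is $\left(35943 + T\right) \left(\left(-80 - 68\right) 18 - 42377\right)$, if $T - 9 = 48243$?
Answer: $-3792226995$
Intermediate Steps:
$T = 48252$ ($T = 9 + 48243 = 48252$)
$\left(35943 + T\right) \left(\left(-80 - 68\right) 18 - 42377\right) = \left(35943 + 48252\right) \left(\left(-80 - 68\right) 18 - 42377\right) = 84195 \left(\left(-148\right) 18 - 42377\right) = 84195 \left(-2664 - 42377\right) = 84195 \left(-45041\right) = -3792226995$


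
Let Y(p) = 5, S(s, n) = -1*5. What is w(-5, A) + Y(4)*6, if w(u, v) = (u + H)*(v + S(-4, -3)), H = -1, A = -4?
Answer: 84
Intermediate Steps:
S(s, n) = -5
w(u, v) = (-1 + u)*(-5 + v) (w(u, v) = (u - 1)*(v - 5) = (-1 + u)*(-5 + v))
w(-5, A) + Y(4)*6 = (5 - 1*(-4) - 5*(-5) - 5*(-4)) + 5*6 = (5 + 4 + 25 + 20) + 30 = 54 + 30 = 84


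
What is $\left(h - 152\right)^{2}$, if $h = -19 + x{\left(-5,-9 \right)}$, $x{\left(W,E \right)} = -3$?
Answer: $30276$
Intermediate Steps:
$h = -22$ ($h = -19 - 3 = -22$)
$\left(h - 152\right)^{2} = \left(-22 - 152\right)^{2} = \left(-174\right)^{2} = 30276$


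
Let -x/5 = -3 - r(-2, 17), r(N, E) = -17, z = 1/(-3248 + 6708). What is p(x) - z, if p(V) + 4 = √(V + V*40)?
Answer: -13841/3460 + I*√2870 ≈ -4.0003 + 53.572*I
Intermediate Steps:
z = 1/3460 ≈ 0.00028902
x = -70 (x = -5*(-3 - 1*(-17)) = -5*(-3 + 17) = -5*14 = -70)
p(V) = -4 + √41*√V (p(V) = -4 + √(V + V*40) = -4 + √(V + 40*V) = -4 + √(41*V) = -4 + √41*√V)
p(x) - z = (-4 + √41*√(-70)) - 1*1/3460 = (-4 + √41*(I*√70)) - 1/3460 = (-4 + I*√2870) - 1/3460 = -13841/3460 + I*√2870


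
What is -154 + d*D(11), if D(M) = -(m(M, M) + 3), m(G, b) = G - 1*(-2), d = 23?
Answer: -522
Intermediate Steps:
m(G, b) = 2 + G (m(G, b) = G + 2 = 2 + G)
D(M) = -5 - M (D(M) = -((2 + M) + 3) = -(5 + M) = -5 - M)
-154 + d*D(11) = -154 + 23*(-5 - 1*11) = -154 + 23*(-5 - 11) = -154 + 23*(-16) = -154 - 368 = -522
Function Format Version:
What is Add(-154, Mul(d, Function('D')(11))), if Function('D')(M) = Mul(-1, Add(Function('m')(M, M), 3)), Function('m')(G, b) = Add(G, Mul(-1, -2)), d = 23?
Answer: -522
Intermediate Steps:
Function('m')(G, b) = Add(2, G) (Function('m')(G, b) = Add(G, 2) = Add(2, G))
Function('D')(M) = Add(-5, Mul(-1, M)) (Function('D')(M) = Mul(-1, Add(Add(2, M), 3)) = Mul(-1, Add(5, M)) = Add(-5, Mul(-1, M)))
Add(-154, Mul(d, Function('D')(11))) = Add(-154, Mul(23, Add(-5, Mul(-1, 11)))) = Add(-154, Mul(23, Add(-5, -11))) = Add(-154, Mul(23, -16)) = Add(-154, -368) = -522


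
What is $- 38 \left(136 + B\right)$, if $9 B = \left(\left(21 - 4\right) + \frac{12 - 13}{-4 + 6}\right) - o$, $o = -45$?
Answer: $- \frac{16283}{3} \approx -5427.7$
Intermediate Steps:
$B = \frac{41}{6}$ ($B = \frac{\left(\left(21 - 4\right) + \frac{12 - 13}{-4 + 6}\right) - -45}{9} = \frac{\left(17 - \frac{1}{2}\right) + 45}{9} = \frac{\frac{33}{2} + 45}{9} = \frac{1}{9} \cdot \frac{123}{2} = \frac{41}{6} \approx 6.8333$)
$- 38 \left(136 + B\right) = - 38 \left(136 + \frac{41}{6}\right) = \left(-38\right) \frac{857}{6} = - \frac{16283}{3}$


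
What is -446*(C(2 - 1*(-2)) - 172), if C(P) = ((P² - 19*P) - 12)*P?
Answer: 205160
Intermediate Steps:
C(P) = P*(-12 + P² - 19*P) (C(P) = (-12 + P² - 19*P)*P = P*(-12 + P² - 19*P))
-446*(C(2 - 1*(-2)) - 172) = -446*((2 - 1*(-2))*(-12 + (2 - 1*(-2))² - 19*(2 - 1*(-2))) - 172) = -446*((2 + 2)*(-12 + (2 + 2)² - 19*(2 + 2)) - 172) = -446*(4*(-12 + 4² - 19*4) - 172) = -446*(4*(-12 + 16 - 76) - 172) = -446*(4*(-72) - 172) = -446*(-288 - 172) = -446*(-460) = 205160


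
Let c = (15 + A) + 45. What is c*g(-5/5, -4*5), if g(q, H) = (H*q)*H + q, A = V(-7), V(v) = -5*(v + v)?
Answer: -52130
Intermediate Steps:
V(v) = -10*v
A = 70 (A = -10*(-7) = 70)
g(q, H) = q + q*H² (g(q, H) = q*H² + q = q + q*H²)
c = 130 (c = (15 + 70) + 45 = 85 + 45 = 130)
c*g(-5/5, -4*5) = 130*((-5/5)*(1 + (-4*5)²)) = 130*((-5*⅕)*(1 + (-20)²)) = 130*(-(1 + 400)) = 130*(-1*401) = 130*(-401) = -52130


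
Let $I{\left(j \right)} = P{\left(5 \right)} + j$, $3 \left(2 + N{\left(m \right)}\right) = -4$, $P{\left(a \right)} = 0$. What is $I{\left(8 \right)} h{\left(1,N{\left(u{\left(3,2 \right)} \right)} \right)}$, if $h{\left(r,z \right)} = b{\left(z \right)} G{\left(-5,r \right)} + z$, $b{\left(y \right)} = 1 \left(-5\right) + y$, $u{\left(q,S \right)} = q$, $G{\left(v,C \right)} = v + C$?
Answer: $240$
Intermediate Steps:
$G{\left(v,C \right)} = C + v$
$N{\left(m \right)} = - \frac{10}{3}$ ($N{\left(m \right)} = -2 + \frac{1}{3} \left(-4\right) = -2 - \frac{4}{3} = - \frac{10}{3}$)
$I{\left(j \right)} = j$ ($I{\left(j \right)} = 0 + j = j$)
$b{\left(y \right)} = -5 + y$
$h{\left(r,z \right)} = z + \left(-5 + r\right) \left(-5 + z\right)$ ($h{\left(r,z \right)} = \left(-5 + z\right) \left(r - 5\right) + z = \left(-5 + z\right) \left(-5 + r\right) + z = \left(-5 + r\right) \left(-5 + z\right) + z = z + \left(-5 + r\right) \left(-5 + z\right)$)
$I{\left(8 \right)} h{\left(1,N{\left(u{\left(3,2 \right)} \right)} \right)} = 8 \left(- \frac{10}{3} + \left(-5 + 1\right) \left(-5 - \frac{10}{3}\right)\right) = 8 \left(- \frac{10}{3} - - \frac{100}{3}\right) = 8 \left(- \frac{10}{3} + \frac{100}{3}\right) = 8 \cdot 30 = 240$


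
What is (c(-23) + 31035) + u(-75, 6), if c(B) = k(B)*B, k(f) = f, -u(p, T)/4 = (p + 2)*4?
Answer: 32732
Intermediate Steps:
u(p, T) = -32 - 16*p (u(p, T) = -4*(p + 2)*4 = -4*(2 + p)*4 = -4*(8 + 4*p) = -32 - 16*p)
c(B) = B² (c(B) = B*B = B²)
(c(-23) + 31035) + u(-75, 6) = ((-23)² + 31035) + (-32 - 16*(-75)) = (529 + 31035) + (-32 + 1200) = 31564 + 1168 = 32732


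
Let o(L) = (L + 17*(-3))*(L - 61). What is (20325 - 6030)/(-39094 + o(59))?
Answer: -2859/7822 ≈ -0.36551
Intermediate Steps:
o(L) = (-61 + L)*(-51 + L) (o(L) = (L - 51)*(-61 + L) = (-51 + L)*(-61 + L) = (-61 + L)*(-51 + L))
(20325 - 6030)/(-39094 + o(59)) = (20325 - 6030)/(-39094 + (3111 + 59**2 - 112*59)) = 14295/(-39094 + (3111 + 3481 - 6608)) = 14295/(-39094 - 16) = 14295/(-39110) = 14295*(-1/39110) = -2859/7822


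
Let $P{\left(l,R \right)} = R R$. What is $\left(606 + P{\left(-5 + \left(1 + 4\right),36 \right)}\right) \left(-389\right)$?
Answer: $-739878$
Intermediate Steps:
$P{\left(l,R \right)} = R^{2}$
$\left(606 + P{\left(-5 + \left(1 + 4\right),36 \right)}\right) \left(-389\right) = \left(606 + 36^{2}\right) \left(-389\right) = \left(606 + 1296\right) \left(-389\right) = 1902 \left(-389\right) = -739878$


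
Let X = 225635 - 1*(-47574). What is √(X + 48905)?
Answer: 13*√1906 ≈ 567.55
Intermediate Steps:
X = 273209 (X = 225635 + 47574 = 273209)
√(X + 48905) = √(273209 + 48905) = √322114 = 13*√1906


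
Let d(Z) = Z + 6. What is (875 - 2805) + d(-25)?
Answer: -1949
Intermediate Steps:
d(Z) = 6 + Z
(875 - 2805) + d(-25) = (875 - 2805) + (6 - 25) = -1930 - 19 = -1949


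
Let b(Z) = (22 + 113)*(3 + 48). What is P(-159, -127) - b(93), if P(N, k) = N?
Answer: -7044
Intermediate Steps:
b(Z) = 6885 (b(Z) = 135*51 = 6885)
P(-159, -127) - b(93) = -159 - 1*6885 = -159 - 6885 = -7044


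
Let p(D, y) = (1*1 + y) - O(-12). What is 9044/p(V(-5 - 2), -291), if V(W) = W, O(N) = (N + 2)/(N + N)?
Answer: -6384/205 ≈ -31.141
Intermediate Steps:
O(N) = (2 + N)/(2*N) (O(N) = (2 + N)/((2*N)) = (2 + N)*(1/(2*N)) = (2 + N)/(2*N))
p(D, y) = 7/12 + y (p(D, y) = (1*1 + y) - (2 - 12)/(2*(-12)) = (1 + y) - (-1)*(-10)/(2*12) = (1 + y) - 1*5/12 = (1 + y) - 5/12 = 7/12 + y)
9044/p(V(-5 - 2), -291) = 9044/(7/12 - 291) = 9044/(-3485/12) = 9044*(-12/3485) = -6384/205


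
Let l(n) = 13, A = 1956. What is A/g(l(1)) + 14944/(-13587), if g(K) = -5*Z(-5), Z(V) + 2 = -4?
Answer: 4354642/67935 ≈ 64.100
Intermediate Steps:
Z(V) = -6 (Z(V) = -2 - 4 = -6)
g(K) = 30 (g(K) = -5*(-6) = 30)
A/g(l(1)) + 14944/(-13587) = 1956/30 + 14944/(-13587) = 1956*(1/30) + 14944*(-1/13587) = 326/5 - 14944/13587 = 4354642/67935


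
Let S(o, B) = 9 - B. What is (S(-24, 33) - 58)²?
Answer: 6724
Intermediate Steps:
(S(-24, 33) - 58)² = ((9 - 1*33) - 58)² = ((9 - 33) - 58)² = (-24 - 58)² = (-82)² = 6724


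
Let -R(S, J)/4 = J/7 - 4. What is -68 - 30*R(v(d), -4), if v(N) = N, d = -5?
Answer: -4316/7 ≈ -616.57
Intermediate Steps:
R(S, J) = 16 - 4*J/7 (R(S, J) = -4*(J/7 - 4) = -4*(-4 + J/7) = 16 - 4*J/7)
-68 - 30*R(v(d), -4) = -68 - 30*(16 - 4/7*(-4)) = -68 - 30*(16 + 16/7) = -68 - 30*128/7 = -68 - 3840/7 = -4316/7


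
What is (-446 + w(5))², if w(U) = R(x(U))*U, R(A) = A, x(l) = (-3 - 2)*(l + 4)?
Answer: 450241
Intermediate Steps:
x(l) = -20 - 5*l (x(l) = -5*(4 + l) = -20 - 5*l)
w(U) = U*(-20 - 5*U) (w(U) = (-20 - 5*U)*U = U*(-20 - 5*U))
(-446 + w(5))² = (-446 - 5*5*(4 + 5))² = (-446 - 5*5*9)² = (-446 - 225)² = (-671)² = 450241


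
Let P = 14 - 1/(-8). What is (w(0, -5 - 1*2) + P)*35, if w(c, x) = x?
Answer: 1995/8 ≈ 249.38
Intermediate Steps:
P = 113/8 (P = 14 - 1*(-⅛) = 14 + ⅛ = 113/8 ≈ 14.125)
(w(0, -5 - 1*2) + P)*35 = ((-5 - 1*2) + 113/8)*35 = ((-5 - 2) + 113/8)*35 = (-7 + 113/8)*35 = (57/8)*35 = 1995/8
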